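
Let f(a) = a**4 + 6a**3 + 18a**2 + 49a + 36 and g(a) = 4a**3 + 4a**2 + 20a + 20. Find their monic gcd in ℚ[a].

a + 1

By polynomial division,
  a**4 + 6a**3 + 18a**2 + 49a + 36 = ((1/4)a + 5/4)(4a**3 + 4a**2 + 20a + 20) + (8a**2 + 19a + 11)
  4a**3 + 4a**2 + 20a + 20 = ((1/2)a − 11/16)(8a**2 + 19a + 11) + ((441/16)a + 441/16)
  8a**2 + 19a + 11 = ((128/441)a + 176/441)((441/16)a + 441/16) + (0)
Last nonzero remainder: (441/16)a + 441/16. Dividing through by 441/16 gives the monic gcd a + 1.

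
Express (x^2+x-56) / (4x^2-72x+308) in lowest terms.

By polynomial division,
  x^2+x-56 = (1/4)(4x^2-72x+308) + (19x-133)
  4x^2-72x+308 = ((4/19)x-44/19)(19x-133) + (0)
Last nonzero remainder: 19x-133. Dividing through by 19 gives the monic gcd x-7.
Cancel x-7 from numerator and denominator to get the reduced form.

(x+8)/(4x-44)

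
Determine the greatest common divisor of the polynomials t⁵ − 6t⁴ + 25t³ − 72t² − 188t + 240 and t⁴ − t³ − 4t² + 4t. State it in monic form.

By polynomial division,
  t⁵ − 6t⁴ + 25t³ − 72t² − 188t + 240 = (t − 5)(t⁴ − t³ − 4t² + 4t) + (24t³ − 96t² − 168t + 240)
  t⁴ − t³ − 4t² + 4t = ((1/24)t + 1/8)(24t³ − 96t² − 168t + 240) + (15t² + 15t − 30)
  24t³ − 96t² − 168t + 240 = ((8/5)t − 8)(15t² + 15t − 30) + (0)
Last nonzero remainder: 15t² + 15t − 30. Dividing through by 15 gives the monic gcd t² + t − 2.

t² + t − 2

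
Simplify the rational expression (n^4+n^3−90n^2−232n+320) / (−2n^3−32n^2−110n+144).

(−n^2+6n+40)/(2n+18)

Apply the Euclidean algorithm:
  n^4+n^3−90n^2−232n+320 = (−(1/2)n+15/2)(−2n^3−32n^2−110n+144) + (95n^2+665n−760)
  −2n^3−32n^2−110n+144 = (−(2/95)n−18/95)(95n^2+665n−760) + (0)
Last nonzero remainder: 95n^2+665n−760. Dividing through by 95 gives the monic gcd n^2+7n−8.
Cancel n^2+7n−8 from numerator and denominator to get the reduced form.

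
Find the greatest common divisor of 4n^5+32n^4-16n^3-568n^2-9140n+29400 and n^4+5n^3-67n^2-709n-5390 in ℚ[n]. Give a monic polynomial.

By polynomial division,
  4n^5+32n^4-16n^3-568n^2-9140n+29400 = (4n+12)(n^4+5n^3-67n^2-709n-5390) + (192n^3+3072n^2+20928n+94080)
  n^4+5n^3-67n^2-709n-5390 = ((1/192)n-11/192)(192n^3+3072n^2+20928n+94080) + (0)
Last nonzero remainder: 192n^3+3072n^2+20928n+94080. Dividing through by 192 gives the monic gcd n^3+16n^2+109n+490.

n^3+16n^2+109n+490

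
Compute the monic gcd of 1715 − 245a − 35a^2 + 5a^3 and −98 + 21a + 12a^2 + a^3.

Euclidean algorithm in ℚ[a]:
  5a^3 − 35a^2 − 245a + 1715 = (5)(a^3 + 12a^2 + 21a − 98) + (−95a^2 − 350a + 2205)
  a^3 + 12a^2 + 21a − 98 = (−(1/95)a − 158/1805)(−95a^2 − 350a + 2205) + ((4900/361)a + 34300/361)
  −95a^2 − 350a + 2205 = (−(6859/980)a + 3249/140)((4900/361)a + 34300/361) + (0)
Last nonzero remainder: (4900/361)a + 34300/361. Dividing through by 4900/361 gives the monic gcd a + 7.

7 + a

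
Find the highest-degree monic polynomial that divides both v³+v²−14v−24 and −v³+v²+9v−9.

v+3

Repeated division with remainder:
  v³+v²−14v−24 = (−1)(−v³+v²+9v−9) + (2v²−5v−33)
  −v³+v²+9v−9 = (−(1/2)v−3/4)(2v²−5v−33) + (−(45/4)v−135/4)
  2v²−5v−33 = (−(8/45)v+44/45)(−(45/4)v−135/4) + (0)
Last nonzero remainder: −(45/4)v−135/4. Dividing through by −45/4 gives the monic gcd v+3.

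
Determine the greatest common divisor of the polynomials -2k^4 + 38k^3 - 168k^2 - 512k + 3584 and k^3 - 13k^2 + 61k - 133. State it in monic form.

k - 7

By polynomial division,
  -2k^4 + 38k^3 - 168k^2 - 512k + 3584 = (-2k + 12)(k^3 - 13k^2 + 61k - 133) + (110k^2 - 1510k + 5180)
  k^3 - 13k^2 + 61k - 133 = ((1/110)k + 4/605)(110k^2 - 1510k + 5180) + ((2891/121)k - 20237/121)
  110k^2 - 1510k + 5180 = ((13310/2891)k - 89540/2891)((2891/121)k - 20237/121) + (0)
Last nonzero remainder: (2891/121)k - 20237/121. Dividing through by 2891/121 gives the monic gcd k - 7.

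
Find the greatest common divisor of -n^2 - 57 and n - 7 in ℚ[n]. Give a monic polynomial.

Euclidean algorithm in ℚ[n]:
  -n^2 - 57 = (-n - 7)(n - 7) + (-106)
  n - 7 = (-(1/106)n + 7/106)(-106) + (0)
The last nonzero remainder is the constant -106, so the polynomials are coprime and gcd = 1.

1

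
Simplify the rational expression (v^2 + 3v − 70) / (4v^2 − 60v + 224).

(v + 10)/(4v − 32)

By polynomial division,
  v^2 + 3v − 70 = (1/4)(4v^2 − 60v + 224) + (18v − 126)
  4v^2 − 60v + 224 = ((2/9)v − 16/9)(18v − 126) + (0)
Last nonzero remainder: 18v − 126. Dividing through by 18 gives the monic gcd v − 7.
Cancel v − 7 from numerator and denominator to get the reduced form.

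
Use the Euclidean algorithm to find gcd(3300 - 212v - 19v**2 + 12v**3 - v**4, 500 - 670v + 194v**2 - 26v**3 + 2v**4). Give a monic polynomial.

Repeated division with remainder:
  -v**4 + 12v**3 - 19v**2 - 212v + 3300 = (-1/2)(2v**4 - 26v**3 + 194v**2 - 670v + 500) + (-v**3 + 78v**2 - 547v + 3550)
  2v**4 - 26v**3 + 194v**2 - 670v + 500 = (-2v - 130)(-v**3 + 78v**2 - 547v + 3550) + (9240v**2 - 64680v + 462000)
  -v**3 + 78v**2 - 547v + 3550 = (-(1/9240)v + 71/9240)(9240v**2 - 64680v + 462000) + (0)
Last nonzero remainder: 9240v**2 - 64680v + 462000. Dividing through by 9240 gives the monic gcd v**2 - 7v + 50.

50 - 7v + v**2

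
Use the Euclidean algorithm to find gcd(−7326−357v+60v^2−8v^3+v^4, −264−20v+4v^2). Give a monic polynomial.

Apply the Euclidean algorithm:
  v^4−8v^3+60v^2−357v−7326 = ((1/4)v^2−(3/4)v+111/4)(4v^2−20v−264) + (0)
Last nonzero remainder: 4v^2−20v−264. Dividing through by 4 gives the monic gcd v^2−5v−66.

−66−5v+v^2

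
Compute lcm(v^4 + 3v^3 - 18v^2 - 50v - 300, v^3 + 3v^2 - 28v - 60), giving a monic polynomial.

v^5 + 5v^4 - 12v^3 - 86v^2 - 400v - 600

Euclidean algorithm in ℚ[v]:
  v^4 + 3v^3 - 18v^2 - 50v - 300 = (v)(v^3 + 3v^2 - 28v - 60) + (10v^2 + 10v - 300)
  v^3 + 3v^2 - 28v - 60 = ((1/10)v + 1/5)(10v^2 + 10v - 300) + (0)
Last nonzero remainder: 10v^2 + 10v - 300. Dividing through by 10 gives the monic gcd v^2 + v - 30.
Then lcm(f, g) = f·g / gcd(f, g); expanding and making the result monic gives the answer.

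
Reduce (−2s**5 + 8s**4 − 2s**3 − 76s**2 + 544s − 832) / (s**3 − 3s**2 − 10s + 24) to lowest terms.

(−2s**3 − 4s**2 − 10s − 104)/(s + 3)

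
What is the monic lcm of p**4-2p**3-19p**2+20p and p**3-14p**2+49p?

By polynomial division,
  p**4-2p**3-19p**2+20p = (p+12)(p**3-14p**2+49p) + (100p**2-568p)
  p**3-14p**2+49p = ((1/100)p-52/625)(100p**2-568p) + ((1089/625)p)
  100p**2-568p = ((62500/1089)p-355000/1089)((1089/625)p) + (0)
Last nonzero remainder: (1089/625)p. Dividing through by 1089/625 gives the monic gcd p.
Then lcm(f, g) = f·g / gcd(f, g); expanding and making the result monic gives the answer.

p**6-16p**5+58p**4+188p**3-1211p**2+980p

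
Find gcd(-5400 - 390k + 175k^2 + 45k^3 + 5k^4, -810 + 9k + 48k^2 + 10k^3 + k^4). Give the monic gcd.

270 + 87k + 13k^2 + k^3

Repeated division with remainder:
  5k^4 + 45k^3 + 175k^2 - 390k - 5400 = (5)(k^4 + 10k^3 + 48k^2 + 9k - 810) + (-5k^3 - 65k^2 - 435k - 1350)
  k^4 + 10k^3 + 48k^2 + 9k - 810 = (-(1/5)k + 3/5)(-5k^3 - 65k^2 - 435k - 1350) + (0)
Last nonzero remainder: -5k^3 - 65k^2 - 435k - 1350. Dividing through by -5 gives the monic gcd k^3 + 13k^2 + 87k + 270.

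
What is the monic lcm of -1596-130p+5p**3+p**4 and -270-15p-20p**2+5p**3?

-14364-4362p-1856p**2-85p**3+19p**4+7p**5+p**6

By polynomial division,
  p**4+5p**3-130p-1596 = ((1/5)p+9/5)(5p**3-20p**2-15p-270) + (39p**2-49p-1110)
  5p**3-20p**2-15p-270 = ((5/39)p-535/1521)(39p**2-49p-1110) + ((167420/1521)p-334840/507)
  39p**2-49p-1110 = ((59319/167420)p+56277/33484)((167420/1521)p-334840/507) + (0)
Last nonzero remainder: (167420/1521)p-334840/507. Dividing through by 167420/1521 gives the monic gcd p-6.
Then lcm(f, g) = f·g / gcd(f, g); expanding and making the result monic gives the answer.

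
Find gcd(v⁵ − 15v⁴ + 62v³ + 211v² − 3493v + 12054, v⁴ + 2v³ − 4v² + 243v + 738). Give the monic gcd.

v³ − v² − v + 246

Euclidean algorithm in ℚ[v]:
  v⁵ − 15v⁴ + 62v³ + 211v² − 3493v + 12054 = (v − 17)(v⁴ + 2v³ − 4v² + 243v + 738) + (100v³ − 100v² − 100v + 24600)
  v⁴ + 2v³ − 4v² + 243v + 738 = ((1/100)v + 3/100)(100v³ − 100v² − 100v + 24600) + (0)
Last nonzero remainder: 100v³ − 100v² − 100v + 24600. Dividing through by 100 gives the monic gcd v³ − v² − v + 246.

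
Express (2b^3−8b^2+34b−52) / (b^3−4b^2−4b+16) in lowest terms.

Euclidean algorithm in ℚ[b]:
  2b^3−8b^2+34b−52 = (2)(b^3−4b^2−4b+16) + (42b−84)
  b^3−4b^2−4b+16 = ((1/42)b^2−(1/21)b−4/21)(42b−84) + (0)
Last nonzero remainder: 42b−84. Dividing through by 42 gives the monic gcd b−2.
Cancel b−2 from numerator and denominator to get the reduced form.

(2b^2−4b+26)/(b^2−2b−8)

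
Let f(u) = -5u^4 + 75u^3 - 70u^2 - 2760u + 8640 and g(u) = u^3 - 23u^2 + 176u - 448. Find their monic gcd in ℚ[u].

Apply the Euclidean algorithm:
  -5u^4 + 75u^3 - 70u^2 - 2760u + 8640 = (-5u - 40)(u^3 - 23u^2 + 176u - 448) + (-110u^2 + 2040u - 9280)
  u^3 - 23u^2 + 176u - 448 = (-(1/110)u + 49/1210)(-110u^2 + 2040u - 9280) + ((1092/121)u - 8736/121)
  -110u^2 + 2040u - 9280 = (-(6655/546)u + 35090/273)((1092/121)u - 8736/121) + (0)
Last nonzero remainder: (1092/121)u - 8736/121. Dividing through by 1092/121 gives the monic gcd u - 8.

u - 8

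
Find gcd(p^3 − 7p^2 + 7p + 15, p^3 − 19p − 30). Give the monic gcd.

p − 5

Apply the Euclidean algorithm:
  p^3 − 7p^2 + 7p + 15 = (p^3 − 19p − 30) + (−7p^2 + 26p + 45)
  p^3 − 19p − 30 = (−(1/7)p − 26/49)(−7p^2 + 26p + 45) + ((60/49)p − 300/49)
  −7p^2 + 26p + 45 = (−(343/60)p − 147/20)((60/49)p − 300/49) + (0)
Last nonzero remainder: (60/49)p − 300/49. Dividing through by 60/49 gives the monic gcd p − 5.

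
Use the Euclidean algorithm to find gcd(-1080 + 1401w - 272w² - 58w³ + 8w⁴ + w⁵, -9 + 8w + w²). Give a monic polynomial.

-9 + 8w + w²

Repeated division with remainder:
  w⁵ + 8w⁴ - 58w³ - 272w² + 1401w - 1080 = (w³ - 49w + 120)(w² + 8w - 9) + (0)
The last nonzero remainder w² + 8w - 9 is already monic.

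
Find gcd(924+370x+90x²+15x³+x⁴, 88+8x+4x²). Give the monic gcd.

22+2x+x²

Apply the Euclidean algorithm:
  x⁴+15x³+90x²+370x+924 = ((1/4)x²+(13/4)x+21/2)(4x²+8x+88) + (0)
Last nonzero remainder: 4x²+8x+88. Dividing through by 4 gives the monic gcd x²+2x+22.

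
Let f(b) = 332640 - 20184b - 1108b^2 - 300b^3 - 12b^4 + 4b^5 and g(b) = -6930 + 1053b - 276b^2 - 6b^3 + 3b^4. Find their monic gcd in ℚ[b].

By polynomial division,
  4b^5 - 12b^4 - 300b^3 - 1108b^2 - 20184b + 332640 = ((4/3)b - 4/3)(3b^4 - 6b^3 - 276b^2 + 1053b - 6930) + (60b^3 - 2880b^2 - 9540b + 323400)
  3b^4 - 6b^3 - 276b^2 + 1053b - 6930 = ((1/20)b + 23/10)(60b^3 - 2880b^2 - 9540b + 323400) + (6825b^2 + 6825b - 750750)
  60b^3 - 2880b^2 - 9540b + 323400 = ((4/455)b - 28/65)(6825b^2 + 6825b - 750750) + (0)
Last nonzero remainder: 6825b^2 + 6825b - 750750. Dividing through by 6825 gives the monic gcd b^2 + b - 110.

-110 + b + b^2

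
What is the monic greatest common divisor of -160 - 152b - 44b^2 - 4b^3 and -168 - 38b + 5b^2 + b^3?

4 + b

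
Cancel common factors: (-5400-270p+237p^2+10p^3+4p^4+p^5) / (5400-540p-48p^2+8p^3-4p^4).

(20-p-p^2)/(-20+4p)

By polynomial division,
  p^5+4p^4+10p^3+237p^2-270p-5400 = (-(1/4)p-3/2)(-4p^4+8p^3-48p^2-540p+5400) + (10p^3+30p^2+270p+2700)
  -4p^4+8p^3-48p^2-540p+5400 = (-(2/5)p+2)(10p^3+30p^2+270p+2700) + (0)
Last nonzero remainder: 10p^3+30p^2+270p+2700. Dividing through by 10 gives the monic gcd p^3+3p^2+27p+270.
Cancel p^3+3p^2+27p+270 from numerator and denominator to get the reduced form.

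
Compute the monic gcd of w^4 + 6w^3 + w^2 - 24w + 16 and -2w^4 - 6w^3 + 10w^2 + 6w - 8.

w^3 + 2w^2 - 7w + 4

Repeated division with remainder:
  w^4 + 6w^3 + w^2 - 24w + 16 = (-1/2)(-2w^4 - 6w^3 + 10w^2 + 6w - 8) + (3w^3 + 6w^2 - 21w + 12)
  -2w^4 - 6w^3 + 10w^2 + 6w - 8 = (-(2/3)w - 2/3)(3w^3 + 6w^2 - 21w + 12) + (0)
Last nonzero remainder: 3w^3 + 6w^2 - 21w + 12. Dividing through by 3 gives the monic gcd w^3 + 2w^2 - 7w + 4.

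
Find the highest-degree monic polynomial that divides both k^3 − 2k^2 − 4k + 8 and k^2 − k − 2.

k − 2

By polynomial division,
  k^3 − 2k^2 − 4k + 8 = (k − 1)(k^2 − k − 2) + (−3k + 6)
  k^2 − k − 2 = (−(1/3)k − 1/3)(−3k + 6) + (0)
Last nonzero remainder: −3k + 6. Dividing through by −3 gives the monic gcd k − 2.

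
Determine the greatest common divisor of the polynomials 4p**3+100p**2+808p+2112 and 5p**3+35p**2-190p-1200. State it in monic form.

Euclidean algorithm in ℚ[p]:
  4p**3+100p**2+808p+2112 = (4/5)(5p**3+35p**2-190p-1200) + (72p**2+960p+3072)
  5p**3+35p**2-190p-1200 = ((5/72)p-95/216)(72p**2+960p+3072) + ((170/9)p+1360/9)
  72p**2+960p+3072 = ((324/85)p+1728/85)((170/9)p+1360/9) + (0)
Last nonzero remainder: (170/9)p+1360/9. Dividing through by 170/9 gives the monic gcd p+8.

p+8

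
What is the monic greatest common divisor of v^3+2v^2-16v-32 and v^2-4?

v+2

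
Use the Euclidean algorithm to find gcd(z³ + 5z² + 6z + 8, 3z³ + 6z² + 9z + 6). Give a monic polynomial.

z² + z + 2

Apply the Euclidean algorithm:
  z³ + 5z² + 6z + 8 = (1/3)(3z³ + 6z² + 9z + 6) + (3z² + 3z + 6)
  3z³ + 6z² + 9z + 6 = (z + 1)(3z² + 3z + 6) + (0)
Last nonzero remainder: 3z² + 3z + 6. Dividing through by 3 gives the monic gcd z² + z + 2.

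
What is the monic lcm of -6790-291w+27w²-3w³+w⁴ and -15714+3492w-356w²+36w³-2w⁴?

-549990+98649w+635w²-1020w³+162w⁴-21w⁵+w⁶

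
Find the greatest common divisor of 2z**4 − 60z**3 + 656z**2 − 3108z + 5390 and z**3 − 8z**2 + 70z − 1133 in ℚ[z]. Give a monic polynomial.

Apply the Euclidean algorithm:
  2z**4 − 60z**3 + 656z**2 − 3108z + 5390 = (2z − 44)(z**3 − 8z**2 + 70z − 1133) + (164z**2 + 2238z − 44462)
  z**3 − 8z**2 + 70z − 1133 = ((1/164)z − 1775/13448)(164z**2 + 2238z − 44462) + ((4279847/6724)z − 47078317/6724)
  164z**2 + 2238z − 44462 = ((1102736/4279847)z + 27178408/4279847)((4279847/6724)z − 47078317/6724) + (0)
Last nonzero remainder: (4279847/6724)z − 47078317/6724. Dividing through by 4279847/6724 gives the monic gcd z − 11.

z − 11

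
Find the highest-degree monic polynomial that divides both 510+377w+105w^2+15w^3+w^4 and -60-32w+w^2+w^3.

Apply the Euclidean algorithm:
  w^4+15w^3+105w^2+377w+510 = (w+14)(w^3+w^2-32w-60) + (123w^2+885w+1350)
  w^3+w^2-32w-60 = ((1/123)w-254/5043)(123w^2+885w+1350) + ((2688/1681)w+13440/1681)
  123w^2+885w+1350 = ((68921/896)w+75645/448)((2688/1681)w+13440/1681) + (0)
Last nonzero remainder: (2688/1681)w+13440/1681. Dividing through by 2688/1681 gives the monic gcd w+5.

5+w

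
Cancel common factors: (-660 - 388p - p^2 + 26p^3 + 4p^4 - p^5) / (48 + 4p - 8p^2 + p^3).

(55 + 14p - p^3)/(-4 + p)

Repeated division with remainder:
  -p^5 + 4p^4 + 26p^3 - p^2 - 388p - 660 = (-p^2 - 4p - 2)(p^3 - 8p^2 + 4p + 48) + (47p^2 - 188p - 564)
  p^3 - 8p^2 + 4p + 48 = ((1/47)p - 4/47)(47p^2 - 188p - 564) + (0)
Last nonzero remainder: 47p^2 - 188p - 564. Dividing through by 47 gives the monic gcd p^2 - 4p - 12.
Cancel p^2 - 4p - 12 from numerator and denominator to get the reduced form.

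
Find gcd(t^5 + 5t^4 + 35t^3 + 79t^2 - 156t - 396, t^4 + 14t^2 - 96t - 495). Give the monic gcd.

By polynomial division,
  t^5 + 5t^4 + 35t^3 + 79t^2 - 156t - 396 = (t + 5)(t^4 + 14t^2 - 96t - 495) + (21t^3 + 105t^2 + 819t + 2079)
  t^4 + 14t^2 - 96t - 495 = ((1/21)t - 5/21)(21t^3 + 105t^2 + 819t + 2079) + (0)
Last nonzero remainder: 21t^3 + 105t^2 + 819t + 2079. Dividing through by 21 gives the monic gcd t^3 + 5t^2 + 39t + 99.

t^3 + 5t^2 + 39t + 99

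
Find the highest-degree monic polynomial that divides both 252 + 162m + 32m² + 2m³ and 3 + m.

Apply the Euclidean algorithm:
  2m³ + 32m² + 162m + 252 = (2m² + 26m + 84)(m + 3) + (0)
The last nonzero remainder m + 3 is already monic.

3 + m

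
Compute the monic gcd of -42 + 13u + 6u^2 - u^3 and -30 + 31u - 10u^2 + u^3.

Repeated division with remainder:
  -u^3 + 6u^2 + 13u - 42 = (-1)(u^3 - 10u^2 + 31u - 30) + (-4u^2 + 44u - 72)
  u^3 - 10u^2 + 31u - 30 = (-(1/4)u - 1/4)(-4u^2 + 44u - 72) + (24u - 48)
  -4u^2 + 44u - 72 = (-(1/6)u + 3/2)(24u - 48) + (0)
Last nonzero remainder: 24u - 48. Dividing through by 24 gives the monic gcd u - 2.

-2 + u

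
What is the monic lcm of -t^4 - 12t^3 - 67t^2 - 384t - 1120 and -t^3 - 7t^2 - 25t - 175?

Apply the Euclidean algorithm:
  -t^4 - 12t^3 - 67t^2 - 384t - 1120 = (t + 5)(-t^3 - 7t^2 - 25t - 175) + (-7t^2 - 84t - 245)
  -t^3 - 7t^2 - 25t - 175 = ((1/7)t - 5/7)(-7t^2 - 84t - 245) + (-50t - 350)
  -7t^2 - 84t - 245 = ((7/50)t + 7/10)(-50t - 350) + (0)
Last nonzero remainder: -50t - 350. Dividing through by -50 gives the monic gcd t + 7.
Then lcm(f, g) = f·g / gcd(f, g); expanding and making the result monic gives the answer.

t^6 + 12t^5 + 92t^4 + 684t^3 + 2795t^2 + 9600t + 28000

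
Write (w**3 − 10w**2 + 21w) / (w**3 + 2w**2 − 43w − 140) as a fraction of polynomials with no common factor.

Repeated division with remainder:
  w**3 − 10w**2 + 21w = (w**3 + 2w**2 − 43w − 140) + (−12w**2 + 64w + 140)
  w**3 + 2w**2 − 43w − 140 = (−(1/12)w − 11/18)(−12w**2 + 64w + 140) + ((70/9)w − 490/9)
  −12w**2 + 64w + 140 = (−(54/35)w − 18/7)((70/9)w − 490/9) + (0)
Last nonzero remainder: (70/9)w − 490/9. Dividing through by 70/9 gives the monic gcd w − 7.
Cancel w − 7 from numerator and denominator to get the reduced form.

(w**2 − 3w)/(w**2 + 9w + 20)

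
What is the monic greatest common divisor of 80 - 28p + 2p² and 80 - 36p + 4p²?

By polynomial division,
  2p² - 28p + 80 = (1/2)(4p² - 36p + 80) + (-10p + 40)
  4p² - 36p + 80 = (-(2/5)p + 2)(-10p + 40) + (0)
Last nonzero remainder: -10p + 40. Dividing through by -10 gives the monic gcd p - 4.

-4 + p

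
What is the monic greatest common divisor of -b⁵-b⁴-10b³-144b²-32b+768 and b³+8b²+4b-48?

b²+2b-8

Euclidean algorithm in ℚ[b]:
  -b⁵-b⁴-10b³-144b²-32b+768 = (-b²+7b-62)(b³+8b²+4b-48) + (276b²+552b-2208)
  b³+8b²+4b-48 = ((1/276)b+1/46)(276b²+552b-2208) + (0)
Last nonzero remainder: 276b²+552b-2208. Dividing through by 276 gives the monic gcd b²+2b-8.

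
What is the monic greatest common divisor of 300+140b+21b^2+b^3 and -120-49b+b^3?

5+b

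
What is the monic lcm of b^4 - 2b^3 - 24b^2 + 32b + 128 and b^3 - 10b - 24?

b^6 + 2b^5 - 26b^4 - 76b^3 + 112b^2 + 704b + 768

By polynomial division,
  b^4 - 2b^3 - 24b^2 + 32b + 128 = (b - 2)(b^3 - 10b - 24) + (-14b^2 + 36b + 80)
  b^3 - 10b - 24 = (-(1/14)b - 9/49)(-14b^2 + 36b + 80) + ((114/49)b - 456/49)
  -14b^2 + 36b + 80 = (-(343/57)b - 490/57)((114/49)b - 456/49) + (0)
Last nonzero remainder: (114/49)b - 456/49. Dividing through by 114/49 gives the monic gcd b - 4.
Then lcm(f, g) = f·g / gcd(f, g); expanding and making the result monic gives the answer.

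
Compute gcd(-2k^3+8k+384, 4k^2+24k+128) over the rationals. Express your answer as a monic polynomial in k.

k^2+6k+32

Apply the Euclidean algorithm:
  -2k^3+8k+384 = (-(1/2)k+3)(4k^2+24k+128) + (0)
Last nonzero remainder: 4k^2+24k+128. Dividing through by 4 gives the monic gcd k^2+6k+32.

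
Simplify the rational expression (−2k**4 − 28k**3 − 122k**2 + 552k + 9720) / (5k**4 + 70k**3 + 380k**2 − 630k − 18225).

By polynomial division,
  −2k**4 − 28k**3 − 122k**2 + 552k + 9720 = (−2/5)(5k**4 + 70k**3 + 380k**2 − 630k − 18225) + (30k**2 + 300k + 2430)
  5k**4 + 70k**3 + 380k**2 − 630k − 18225 = ((1/6)k**2 + (2/3)k − 15/2)(30k**2 + 300k + 2430) + (0)
Last nonzero remainder: 30k**2 + 300k + 2430. Dividing through by 30 gives the monic gcd k**2 + 10k + 81.
Cancel k**2 + 10k + 81 from numerator and denominator to get the reduced form.

(−2k**2 − 8k + 120)/(5k**2 + 20k − 225)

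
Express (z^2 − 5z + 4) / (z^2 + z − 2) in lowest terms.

(z − 4)/(z + 2)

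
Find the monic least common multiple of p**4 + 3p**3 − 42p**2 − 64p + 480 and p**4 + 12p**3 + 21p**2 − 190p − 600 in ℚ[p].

p**5 + 8p**4 − 27p**3 − 274p**2 + 160p + 2400

By polynomial division,
  p**4 + 3p**3 − 42p**2 − 64p + 480 = (p**4 + 12p**3 + 21p**2 − 190p − 600) + (−9p**3 − 63p**2 + 126p + 1080)
  p**4 + 12p**3 + 21p**2 − 190p − 600 = (−(1/9)p − 5/9)(−9p**3 − 63p**2 + 126p + 1080) + (0)
Last nonzero remainder: −9p**3 − 63p**2 + 126p + 1080. Dividing through by −9 gives the monic gcd p**3 + 7p**2 − 14p − 120.
Then lcm(f, g) = f·g / gcd(f, g); expanding and making the result monic gives the answer.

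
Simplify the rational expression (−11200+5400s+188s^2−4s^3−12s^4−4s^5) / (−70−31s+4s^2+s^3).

(320−136s−4s^2−4s^3)/(2+s)

By polynomial division,
  −4s^5−12s^4−4s^3+188s^2+5400s−11200 = (−4s^2+4s−144)(s^3+4s^2−31s−70) + (608s^2+1216s−21280)
  s^3+4s^2−31s−70 = ((1/608)s+1/304)(608s^2+1216s−21280) + (0)
Last nonzero remainder: 608s^2+1216s−21280. Dividing through by 608 gives the monic gcd s^2+2s−35.
Cancel s^2+2s−35 from numerator and denominator to get the reduced form.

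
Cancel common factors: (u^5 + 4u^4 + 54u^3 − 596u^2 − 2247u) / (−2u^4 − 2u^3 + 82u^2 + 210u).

Apply the Euclidean algorithm:
  u^5 + 4u^4 + 54u^3 − 596u^2 − 2247u = (−(1/2)u − 3/2)(−2u^4 − 2u^3 + 82u^2 + 210u) + (92u^3 − 368u^2 − 1932u)
  −2u^4 − 2u^3 + 82u^2 + 210u = (−(1/46)u − 5/46)(92u^3 − 368u^2 − 1932u) + (0)
Last nonzero remainder: 92u^3 − 368u^2 − 1932u. Dividing through by 92 gives the monic gcd u^3 − 4u^2 − 21u.
Cancel u^3 − 4u^2 − 21u from numerator and denominator to get the reduced form.

(−u^2 − 8u − 107)/(2u + 10)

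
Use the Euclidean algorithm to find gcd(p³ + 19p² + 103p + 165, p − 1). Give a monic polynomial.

1

By polynomial division,
  p³ + 19p² + 103p + 165 = (p² + 20p + 123)(p − 1) + (288)
  p − 1 = ((1/288)p − 1/288)(288) + (0)
The last nonzero remainder is the constant 288, so the polynomials are coprime and gcd = 1.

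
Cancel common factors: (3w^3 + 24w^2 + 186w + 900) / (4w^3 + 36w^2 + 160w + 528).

Euclidean algorithm in ℚ[w]:
  3w^3 + 24w^2 + 186w + 900 = (3/4)(4w^3 + 36w^2 + 160w + 528) + (-3w^2 + 66w + 504)
  4w^3 + 36w^2 + 160w + 528 = (-(4/3)w - 124/3)(-3w^2 + 66w + 504) + (3560w + 21360)
  -3w^2 + 66w + 504 = (-(3/3560)w + 21/890)(3560w + 21360) + (0)
Last nonzero remainder: 3560w + 21360. Dividing through by 3560 gives the monic gcd w + 6.
Cancel w + 6 from numerator and denominator to get the reduced form.

(3w^2 + 6w + 150)/(4w^2 + 12w + 88)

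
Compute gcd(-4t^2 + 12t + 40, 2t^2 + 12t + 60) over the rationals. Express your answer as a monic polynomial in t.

Euclidean algorithm in ℚ[t]:
  -4t^2 + 12t + 40 = (-2)(2t^2 + 12t + 60) + (36t + 160)
  2t^2 + 12t + 60 = ((1/18)t + 7/81)(36t + 160) + (3740/81)
  36t + 160 = ((729/935)t + 648/187)(3740/81) + (0)
The last nonzero remainder is the constant 3740/81, so the polynomials are coprime and gcd = 1.

1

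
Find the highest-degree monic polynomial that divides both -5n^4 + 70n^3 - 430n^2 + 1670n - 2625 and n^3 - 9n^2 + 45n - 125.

n^2 - 4n + 25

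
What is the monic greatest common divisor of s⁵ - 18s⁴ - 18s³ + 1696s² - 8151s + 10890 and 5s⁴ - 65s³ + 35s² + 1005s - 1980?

By polynomial division,
  s⁵ - 18s⁴ - 18s³ + 1696s² - 8151s + 10890 = ((1/5)s - 1)(5s⁴ - 65s³ + 35s² + 1005s - 1980) + (-90s³ + 1530s² - 6750s + 8910)
  5s⁴ - 65s³ + 35s² + 1005s - 1980 = (-(1/18)s - 2/9)(-90s³ + 1530s² - 6750s + 8910) + (0)
Last nonzero remainder: -90s³ + 1530s² - 6750s + 8910. Dividing through by -90 gives the monic gcd s³ - 17s² + 75s - 99.

s³ - 17s² + 75s - 99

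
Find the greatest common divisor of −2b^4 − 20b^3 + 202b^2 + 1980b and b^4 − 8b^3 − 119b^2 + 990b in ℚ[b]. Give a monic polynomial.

Euclidean algorithm in ℚ[b]:
  −2b^4 − 20b^3 + 202b^2 + 1980b = (−2)(b^4 − 8b^3 − 119b^2 + 990b) + (−36b^3 − 36b^2 + 3960b)
  b^4 − 8b^3 − 119b^2 + 990b = (−(1/36)b + 1/4)(−36b^3 − 36b^2 + 3960b) + (0)
Last nonzero remainder: −36b^3 − 36b^2 + 3960b. Dividing through by −36 gives the monic gcd b^3 + b^2 − 110b.

b^3 + b^2 − 110b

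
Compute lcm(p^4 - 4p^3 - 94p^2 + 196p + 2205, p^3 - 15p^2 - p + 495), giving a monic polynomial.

By polynomial division,
  p^4 - 4p^3 - 94p^2 + 196p + 2205 = (p + 11)(p^3 - 15p^2 - p + 495) + (72p^2 - 288p - 3240)
  p^3 - 15p^2 - p + 495 = ((1/72)p - 11/72)(72p^2 - 288p - 3240) + (0)
Last nonzero remainder: 72p^2 - 288p - 3240. Dividing through by 72 gives the monic gcd p^2 - 4p - 45.
Then lcm(f, g) = f·g / gcd(f, g); expanding and making the result monic gives the answer.

p^5 - 15p^4 - 50p^3 + 1230p^2 + 49p - 24255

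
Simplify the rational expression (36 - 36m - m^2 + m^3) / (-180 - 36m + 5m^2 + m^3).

(-1 + m)/(5 + m)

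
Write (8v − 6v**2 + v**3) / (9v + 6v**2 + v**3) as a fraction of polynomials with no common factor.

(8 − 6v + v**2)/(9 + 6v + v**2)

Repeated division with remainder:
  v**3 − 6v**2 + 8v = (v**3 + 6v**2 + 9v) + (−12v**2 − v)
  v**3 + 6v**2 + 9v = (−(1/12)v − 71/144)(−12v**2 − v) + ((1225/144)v)
  −12v**2 − v = (−(1728/1225)v − 144/1225)((1225/144)v) + (0)
Last nonzero remainder: (1225/144)v. Dividing through by 1225/144 gives the monic gcd v.
Cancel v from numerator and denominator to get the reduced form.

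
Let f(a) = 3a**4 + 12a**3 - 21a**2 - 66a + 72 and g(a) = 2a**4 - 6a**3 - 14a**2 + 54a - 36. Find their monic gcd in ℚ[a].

a**3 - 7a + 6

Apply the Euclidean algorithm:
  3a**4 + 12a**3 - 21a**2 - 66a + 72 = (3/2)(2a**4 - 6a**3 - 14a**2 + 54a - 36) + (21a**3 - 147a + 126)
  2a**4 - 6a**3 - 14a**2 + 54a - 36 = ((2/21)a - 2/7)(21a**3 - 147a + 126) + (0)
Last nonzero remainder: 21a**3 - 147a + 126. Dividing through by 21 gives the monic gcd a**3 - 7a + 6.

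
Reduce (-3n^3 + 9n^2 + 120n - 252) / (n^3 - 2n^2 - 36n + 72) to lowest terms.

(-3n + 21)/(n - 6)

Repeated division with remainder:
  -3n^3 + 9n^2 + 120n - 252 = (-3)(n^3 - 2n^2 - 36n + 72) + (3n^2 + 12n - 36)
  n^3 - 2n^2 - 36n + 72 = ((1/3)n - 2)(3n^2 + 12n - 36) + (0)
Last nonzero remainder: 3n^2 + 12n - 36. Dividing through by 3 gives the monic gcd n^2 + 4n - 12.
Cancel n^2 + 4n - 12 from numerator and denominator to get the reduced form.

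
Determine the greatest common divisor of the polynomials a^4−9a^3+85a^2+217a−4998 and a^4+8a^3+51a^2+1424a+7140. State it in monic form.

By polynomial division,
  a^4−9a^3+85a^2+217a−4998 = (a^4+8a^3+51a^2+1424a+7140) + (−17a^3+34a^2−1207a−12138)
  a^4+8a^3+51a^2+1424a+7140 = (−(1/17)a−10/17)(−17a^3+34a^2−1207a−12138) + (0)
Last nonzero remainder: −17a^3+34a^2−1207a−12138. Dividing through by −17 gives the monic gcd a^3−2a^2+71a+714.

a^3−2a^2+71a+714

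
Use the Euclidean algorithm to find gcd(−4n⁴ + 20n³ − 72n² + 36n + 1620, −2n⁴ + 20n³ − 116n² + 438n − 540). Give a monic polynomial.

By polynomial division,
  −4n⁴ + 20n³ − 72n² + 36n + 1620 = (2)(−2n⁴ + 20n³ − 116n² + 438n − 540) + (−20n³ + 160n² − 840n + 2700)
  −2n⁴ + 20n³ − 116n² + 438n − 540 = ((1/10)n − 1/5)(−20n³ + 160n² − 840n + 2700) + (0)
Last nonzero remainder: −20n³ + 160n² − 840n + 2700. Dividing through by −20 gives the monic gcd n³ − 8n² + 42n − 135.

n³ − 8n² + 42n − 135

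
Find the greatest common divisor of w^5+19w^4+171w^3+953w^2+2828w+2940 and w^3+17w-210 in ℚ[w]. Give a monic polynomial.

w^2+5w+42

Euclidean algorithm in ℚ[w]:
  w^5+19w^4+171w^3+953w^2+2828w+2940 = (w^2+19w+154)(w^3+17w-210) + (840w^2+4200w+35280)
  w^3+17w-210 = ((1/840)w-1/168)(840w^2+4200w+35280) + (0)
Last nonzero remainder: 840w^2+4200w+35280. Dividing through by 840 gives the monic gcd w^2+5w+42.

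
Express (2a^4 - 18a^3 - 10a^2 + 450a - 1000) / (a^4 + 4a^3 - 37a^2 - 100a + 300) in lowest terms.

(2a^2 - 18a + 40)/(a^2 + 4a - 12)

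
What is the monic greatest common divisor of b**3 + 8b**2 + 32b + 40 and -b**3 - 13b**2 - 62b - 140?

Apply the Euclidean algorithm:
  b**3 + 8b**2 + 32b + 40 = (-1)(-b**3 - 13b**2 - 62b - 140) + (-5b**2 - 30b - 100)
  -b**3 - 13b**2 - 62b - 140 = ((1/5)b + 7/5)(-5b**2 - 30b - 100) + (0)
Last nonzero remainder: -5b**2 - 30b - 100. Dividing through by -5 gives the monic gcd b**2 + 6b + 20.

b**2 + 6b + 20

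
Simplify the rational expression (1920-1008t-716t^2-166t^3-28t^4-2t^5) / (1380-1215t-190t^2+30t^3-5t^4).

(480+108t+22t^2+2t^3)/(345-45t+5t^2)

Repeated division with remainder:
  -2t^5-28t^4-166t^3-716t^2-1008t+1920 = ((2/5)t+8)(-5t^4+30t^3-190t^2-1215t+1380) + (-330t^3+1290t^2+8160t-9120)
  -5t^4+30t^3-190t^2-1215t+1380 = ((1/66)t-23/726)(-330t^3+1290t^2+8160t-9120) + (-(33005/121)t^2-(99015/121)t+132020/121)
  -330t^3+1290t^2+8160t-9120 = ((7986/6601)t-55176/6601)(-(33005/121)t^2-(99015/121)t+132020/121) + (0)
Last nonzero remainder: -(33005/121)t^2-(99015/121)t+132020/121. Dividing through by -33005/121 gives the monic gcd t^2+3t-4.
Cancel t^2+3t-4 from numerator and denominator to get the reduced form.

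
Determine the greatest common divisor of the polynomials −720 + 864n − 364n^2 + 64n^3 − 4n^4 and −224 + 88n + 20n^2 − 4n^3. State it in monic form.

−2 + n

Repeated division with remainder:
  −4n^4 + 64n^3 − 364n^2 + 864n − 720 = (n − 11)(−4n^3 + 20n^2 + 88n − 224) + (−232n^2 + 2056n − 3184)
  −4n^3 + 20n^2 + 88n − 224 = ((1/58)n + 56/841)(−232n^2 + 2056n − 3184) + ((5040/841)n − 10080/841)
  −232n^2 + 2056n − 3184 = (−(24389/630)n + 167359/630)((5040/841)n − 10080/841) + (0)
Last nonzero remainder: (5040/841)n − 10080/841. Dividing through by 5040/841 gives the monic gcd n − 2.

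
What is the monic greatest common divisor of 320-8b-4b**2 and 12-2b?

Euclidean algorithm in ℚ[b]:
  -4b**2-8b+320 = (2b+16)(-2b+12) + (128)
  -2b+12 = (-(1/64)b+3/32)(128) + (0)
The last nonzero remainder is the constant 128, so the polynomials are coprime and gcd = 1.

1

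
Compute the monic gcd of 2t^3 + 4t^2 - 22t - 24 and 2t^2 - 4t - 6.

t^2 - 2t - 3

Euclidean algorithm in ℚ[t]:
  2t^3 + 4t^2 - 22t - 24 = (t + 4)(2t^2 - 4t - 6) + (0)
Last nonzero remainder: 2t^2 - 4t - 6. Dividing through by 2 gives the monic gcd t^2 - 2t - 3.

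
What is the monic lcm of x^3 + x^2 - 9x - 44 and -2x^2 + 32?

x^4 + 5x^3 - 5x^2 - 80x - 176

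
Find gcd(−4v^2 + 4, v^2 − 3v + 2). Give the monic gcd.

Apply the Euclidean algorithm:
  −4v^2 + 4 = (−4)(v^2 − 3v + 2) + (−12v + 12)
  v^2 − 3v + 2 = (−(1/12)v + 1/6)(−12v + 12) + (0)
Last nonzero remainder: −12v + 12. Dividing through by −12 gives the monic gcd v − 1.

v − 1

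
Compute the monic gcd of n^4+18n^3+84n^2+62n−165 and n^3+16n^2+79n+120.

Euclidean algorithm in ℚ[n]:
  n^4+18n^3+84n^2+62n−165 = (n+2)(n^3+16n^2+79n+120) + (−27n^2−216n−405)
  n^3+16n^2+79n+120 = (−(1/27)n−8/27)(−27n^2−216n−405) + (0)
Last nonzero remainder: −27n^2−216n−405. Dividing through by −27 gives the monic gcd n^2+8n+15.

n^2+8n+15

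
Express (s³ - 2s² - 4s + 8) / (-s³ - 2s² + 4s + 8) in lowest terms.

Euclidean algorithm in ℚ[s]:
  s³ - 2s² - 4s + 8 = (-1)(-s³ - 2s² + 4s + 8) + (-4s² + 16)
  -s³ - 2s² + 4s + 8 = ((1/4)s + 1/2)(-4s² + 16) + (0)
Last nonzero remainder: -4s² + 16. Dividing through by -4 gives the monic gcd s² - 4.
Cancel s² - 4 from numerator and denominator to get the reduced form.

(-s + 2)/(s + 2)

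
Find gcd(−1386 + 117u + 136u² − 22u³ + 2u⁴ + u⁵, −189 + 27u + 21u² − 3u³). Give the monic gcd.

−9 + u²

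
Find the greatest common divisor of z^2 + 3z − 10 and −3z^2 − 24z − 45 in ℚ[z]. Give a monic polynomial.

Apply the Euclidean algorithm:
  z^2 + 3z − 10 = (−1/3)(−3z^2 − 24z − 45) + (−5z − 25)
  −3z^2 − 24z − 45 = ((3/5)z + 9/5)(−5z − 25) + (0)
Last nonzero remainder: −5z − 25. Dividing through by −5 gives the monic gcd z + 5.

z + 5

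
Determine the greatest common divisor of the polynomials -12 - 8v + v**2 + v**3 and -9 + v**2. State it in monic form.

-3 + v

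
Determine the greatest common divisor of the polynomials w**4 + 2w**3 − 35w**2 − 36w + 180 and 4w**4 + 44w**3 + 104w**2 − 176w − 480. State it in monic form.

w**2 + 4w − 12

Apply the Euclidean algorithm:
  w**4 + 2w**3 − 35w**2 − 36w + 180 = (1/4)(4w**4 + 44w**3 + 104w**2 − 176w − 480) + (−9w**3 − 61w**2 + 8w + 300)
  4w**4 + 44w**3 + 104w**2 − 176w − 480 = (−(4/9)w − 152/81)(−9w**3 − 61w**2 + 8w + 300) + (−(560/81)w**2 − (2240/81)w + 2240/27)
  −9w**3 − 61w**2 + 8w + 300 = ((729/560)w + 405/112)(−(560/81)w**2 − (2240/81)w + 2240/27) + (0)
Last nonzero remainder: −(560/81)w**2 − (2240/81)w + 2240/27. Dividing through by −560/81 gives the monic gcd w**2 + 4w − 12.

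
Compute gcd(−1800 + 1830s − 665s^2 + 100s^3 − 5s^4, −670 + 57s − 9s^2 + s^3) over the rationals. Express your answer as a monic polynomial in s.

−10 + s

By polynomial division,
  −5s^4 + 100s^3 − 665s^2 + 1830s − 1800 = (−5s + 55)(s^3 − 9s^2 + 57s − 670) + (115s^2 − 4655s + 35050)
  s^3 − 9s^2 + 57s − 670 = ((1/115)s + 724/2645)(115s^2 − 4655s + 35050) + ((542967/529)s − 5429670/529)
  115s^2 − 4655s + 35050 = ((60835/542967)s − 1854145/542967)((542967/529)s − 5429670/529) + (0)
Last nonzero remainder: (542967/529)s − 5429670/529. Dividing through by 542967/529 gives the monic gcd s − 10.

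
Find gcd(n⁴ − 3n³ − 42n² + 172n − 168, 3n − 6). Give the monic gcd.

n − 2

Apply the Euclidean algorithm:
  n⁴ − 3n³ − 42n² + 172n − 168 = ((1/3)n³ − (1/3)n² − (44/3)n + 28)(3n − 6) + (0)
Last nonzero remainder: 3n − 6. Dividing through by 3 gives the monic gcd n − 2.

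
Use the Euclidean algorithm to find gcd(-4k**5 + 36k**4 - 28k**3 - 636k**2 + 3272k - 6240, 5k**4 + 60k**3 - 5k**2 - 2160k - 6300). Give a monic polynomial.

k**2 - k - 30

Apply the Euclidean algorithm:
  -4k**5 + 36k**4 - 28k**3 - 636k**2 + 3272k - 6240 = (-(4/5)k + 84/5)(5k**4 + 60k**3 - 5k**2 - 2160k - 6300) + (-1040k**3 - 2280k**2 + 34520k + 99600)
  5k**4 + 60k**3 - 5k**2 - 2160k - 6300 = (-(1/208)k - 255/5408)(-1040k**3 - 2280k**2 + 34520k + 99600) + ((36135/676)k**2 - (36135/676)k - 542025/338)
  -1040k**3 - 2280k**2 + 34520k + 99600 = (-(140608/7227)k - 448864/7227)((36135/676)k**2 - (36135/676)k - 542025/338) + (0)
Last nonzero remainder: (36135/676)k**2 - (36135/676)k - 542025/338. Dividing through by 36135/676 gives the monic gcd k**2 - k - 30.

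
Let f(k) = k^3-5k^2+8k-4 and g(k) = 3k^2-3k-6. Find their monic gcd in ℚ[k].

k-2

Euclidean algorithm in ℚ[k]:
  k^3-5k^2+8k-4 = ((1/3)k-4/3)(3k^2-3k-6) + (6k-12)
  3k^2-3k-6 = ((1/2)k+1/2)(6k-12) + (0)
Last nonzero remainder: 6k-12. Dividing through by 6 gives the monic gcd k-2.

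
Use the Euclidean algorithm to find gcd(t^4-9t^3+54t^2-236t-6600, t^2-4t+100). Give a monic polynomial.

t^2-4t+100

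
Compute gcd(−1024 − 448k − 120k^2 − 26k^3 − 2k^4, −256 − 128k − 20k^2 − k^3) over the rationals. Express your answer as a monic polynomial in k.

32 + 12k + k^2

By polynomial division,
  −2k^4 − 26k^3 − 120k^2 − 448k − 1024 = (2k − 14)(−k^3 − 20k^2 − 128k − 256) + (−144k^2 − 1728k − 4608)
  −k^3 − 20k^2 − 128k − 256 = ((1/144)k + 1/18)(−144k^2 − 1728k − 4608) + (0)
Last nonzero remainder: −144k^2 − 1728k − 4608. Dividing through by −144 gives the monic gcd k^2 + 12k + 32.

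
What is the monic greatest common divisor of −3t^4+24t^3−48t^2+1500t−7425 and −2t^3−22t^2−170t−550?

t^2+6t+55

By polynomial division,
  −3t^4+24t^3−48t^2+1500t−7425 = ((3/2)t−57/2)(−2t^3−22t^2−170t−550) + (−420t^2−2520t−23100)
  −2t^3−22t^2−170t−550 = ((1/210)t+1/42)(−420t^2−2520t−23100) + (0)
Last nonzero remainder: −420t^2−2520t−23100. Dividing through by −420 gives the monic gcd t^2+6t+55.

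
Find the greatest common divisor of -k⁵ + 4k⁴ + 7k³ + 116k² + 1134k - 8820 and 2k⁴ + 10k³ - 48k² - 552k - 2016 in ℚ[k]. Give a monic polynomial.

k² - k - 42

Repeated division with remainder:
  -k⁵ + 4k⁴ + 7k³ + 116k² + 1134k - 8820 = (-(1/2)k + 9/2)(2k⁴ + 10k³ - 48k² - 552k - 2016) + (-62k³ + 56k² + 2610k + 252)
  2k⁴ + 10k³ - 48k² - 552k - 2016 = (-(1/31)k - 183/961)(-62k³ + 56k² + 2610k + 252) + ((45030/961)k² - (45030/961)k - 1891260/961)
  -62k³ + 56k² + 2610k + 252 = (-(29791/22515)k - 961/7505)((45030/961)k² - (45030/961)k - 1891260/961) + (0)
Last nonzero remainder: (45030/961)k² - (45030/961)k - 1891260/961. Dividing through by 45030/961 gives the monic gcd k² - k - 42.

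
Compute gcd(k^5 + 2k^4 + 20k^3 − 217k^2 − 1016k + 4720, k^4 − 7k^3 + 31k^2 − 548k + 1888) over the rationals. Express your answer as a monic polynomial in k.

Euclidean algorithm in ℚ[k]:
  k^5 + 2k^4 + 20k^3 − 217k^2 − 1016k + 4720 = (k + 9)(k^4 − 7k^3 + 31k^2 − 548k + 1888) + (52k^3 + 52k^2 + 2028k − 12272)
  k^4 − 7k^3 + 31k^2 − 548k + 1888 = ((1/52)k − 2/13)(52k^3 + 52k^2 + 2028k − 12272) + (0)
Last nonzero remainder: 52k^3 + 52k^2 + 2028k − 12272. Dividing through by 52 gives the monic gcd k^3 + k^2 + 39k − 236.

k^3 + k^2 + 39k − 236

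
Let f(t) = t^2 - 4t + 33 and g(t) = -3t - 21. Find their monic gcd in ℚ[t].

Repeated division with remainder:
  t^2 - 4t + 33 = (-(1/3)t + 11/3)(-3t - 21) + (110)
  -3t - 21 = (-(3/110)t - 21/110)(110) + (0)
The last nonzero remainder is the constant 110, so the polynomials are coprime and gcd = 1.

1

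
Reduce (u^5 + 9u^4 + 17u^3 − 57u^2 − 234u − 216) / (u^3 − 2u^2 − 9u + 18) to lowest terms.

Euclidean algorithm in ℚ[u]:
  u^5 + 9u^4 + 17u^3 − 57u^2 − 234u − 216 = (u^2 + 11u + 48)(u^3 − 2u^2 − 9u + 18) + (120u^2 − 1080)
  u^3 − 2u^2 − 9u + 18 = ((1/120)u − 1/60)(120u^2 − 1080) + (0)
Last nonzero remainder: 120u^2 − 1080. Dividing through by 120 gives the monic gcd u^2 − 9.
Cancel u^2 − 9 from numerator and denominator to get the reduced form.

(u^3 + 9u^2 + 26u + 24)/(u − 2)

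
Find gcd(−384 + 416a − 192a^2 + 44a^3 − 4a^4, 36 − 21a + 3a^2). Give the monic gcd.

Euclidean algorithm in ℚ[a]:
  −4a^4 + 44a^3 − 192a^2 + 416a − 384 = (−(4/3)a^2 + (16/3)a − 32/3)(3a^2 − 21a + 36) + (0)
Last nonzero remainder: 3a^2 − 21a + 36. Dividing through by 3 gives the monic gcd a^2 − 7a + 12.

12 − 7a + a^2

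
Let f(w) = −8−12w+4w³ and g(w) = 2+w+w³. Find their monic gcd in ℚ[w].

1+w

Repeated division with remainder:
  4w³−12w−8 = (4)(w³+w+2) + (−16w−16)
  w³+w+2 = (−(1/16)w²+(1/16)w−1/8)(−16w−16) + (0)
Last nonzero remainder: −16w−16. Dividing through by −16 gives the monic gcd w+1.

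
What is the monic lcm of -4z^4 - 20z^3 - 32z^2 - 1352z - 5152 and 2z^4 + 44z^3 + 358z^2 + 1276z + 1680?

z^6 + 16z^5 + 93z^4 + 576z^3 + 5246z^2 + 24308z + 38640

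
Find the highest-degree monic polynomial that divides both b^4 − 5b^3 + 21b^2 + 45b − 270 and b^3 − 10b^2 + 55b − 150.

Apply the Euclidean algorithm:
  b^4 − 5b^3 + 21b^2 + 45b − 270 = (b + 5)(b^3 − 10b^2 + 55b − 150) + (16b^2 − 80b + 480)
  b^3 − 10b^2 + 55b − 150 = ((1/16)b − 5/16)(16b^2 − 80b + 480) + (0)
Last nonzero remainder: 16b^2 − 80b + 480. Dividing through by 16 gives the monic gcd b^2 − 5b + 30.

b^2 − 5b + 30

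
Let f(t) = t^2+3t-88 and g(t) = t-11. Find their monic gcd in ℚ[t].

Apply the Euclidean algorithm:
  t^2+3t-88 = (t+14)(t-11) + (66)
  t-11 = ((1/66)t-1/6)(66) + (0)
The last nonzero remainder is the constant 66, so the polynomials are coprime and gcd = 1.

1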